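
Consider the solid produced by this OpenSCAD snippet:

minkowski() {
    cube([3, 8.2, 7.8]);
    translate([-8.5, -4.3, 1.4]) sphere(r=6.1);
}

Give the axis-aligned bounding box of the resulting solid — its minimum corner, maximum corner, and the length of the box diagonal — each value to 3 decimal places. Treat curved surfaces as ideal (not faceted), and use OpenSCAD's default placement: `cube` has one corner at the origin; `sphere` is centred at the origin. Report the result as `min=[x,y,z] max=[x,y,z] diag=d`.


min=[-14.600,-10.400,-4.700] max=[0.600,10.000,15.300] diag=32.360

A = translate([-8.5, -4.3, 1.4]) sphere(r=6.1) → bbox [-14.6,-10.4,-4.7] .. [-2.4,1.8,7.5]
B = cube([3, 8.2, 7.8]) → bbox [0,0,0] .. [3,8.2,7.8]
lo = A.lo+B.lo = [-14.6+0, -10.4+0, -4.7+0] = [-14.600,-10.400,-4.700]
hi = A.hi+B.hi = [-2.4+3, 1.8+8.2, 7.5+7.8] = [0.600,10.000,15.300]
diag = √(15.2²+20.4²+20²) = √1047.2 = 32.360


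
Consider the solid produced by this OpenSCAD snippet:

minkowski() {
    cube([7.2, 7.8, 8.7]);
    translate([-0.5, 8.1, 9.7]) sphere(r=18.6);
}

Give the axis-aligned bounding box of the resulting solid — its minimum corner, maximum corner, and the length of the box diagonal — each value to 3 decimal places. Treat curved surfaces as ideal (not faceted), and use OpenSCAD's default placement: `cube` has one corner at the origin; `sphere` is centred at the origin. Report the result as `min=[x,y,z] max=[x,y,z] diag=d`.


A = translate([-0.5, 8.1, 9.7]) sphere(r=18.6) → bbox [-19.1,-10.5,-8.9] .. [18.1,26.7,28.3]
B = cube([7.2, 7.8, 8.7]) → bbox [0,0,0] .. [7.2,7.8,8.7]
lo = A.lo+B.lo = [-19.1+0, -10.5+0, -8.9+0] = [-19.100,-10.500,-8.900]
hi = A.hi+B.hi = [18.1+7.2, 26.7+7.8, 28.3+8.7] = [25.300,34.500,37.000]
diag = √(44.4²+45²+45.9²) = √6103.17 = 78.123

min=[-19.100,-10.500,-8.900] max=[25.300,34.500,37.000] diag=78.123


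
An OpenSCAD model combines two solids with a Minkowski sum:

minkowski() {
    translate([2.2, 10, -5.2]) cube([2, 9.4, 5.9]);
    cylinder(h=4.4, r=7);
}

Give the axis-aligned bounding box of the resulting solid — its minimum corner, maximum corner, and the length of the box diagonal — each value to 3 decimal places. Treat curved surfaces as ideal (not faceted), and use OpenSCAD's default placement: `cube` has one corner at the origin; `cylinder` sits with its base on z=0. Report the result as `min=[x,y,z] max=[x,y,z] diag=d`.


A = translate([2.2, 10, -5.2]) cube([2, 9.4, 5.9]) → bbox [2.2,10,-5.2] .. [4.2,19.4,0.7]
B = cylinder(h=4.4, r=7) → bbox [-7,-7,0] .. [7,7,4.4]
lo = A.lo+B.lo = [2.2-7, 10-7, -5.2+0] = [-4.800,3.000,-5.200]
hi = A.hi+B.hi = [4.2+7, 19.4+7, 0.7+4.4] = [11.200,26.400,5.100]
diag = √(16²+23.4²+10.3²) = √909.65 = 30.160

min=[-4.800,3.000,-5.200] max=[11.200,26.400,5.100] diag=30.160


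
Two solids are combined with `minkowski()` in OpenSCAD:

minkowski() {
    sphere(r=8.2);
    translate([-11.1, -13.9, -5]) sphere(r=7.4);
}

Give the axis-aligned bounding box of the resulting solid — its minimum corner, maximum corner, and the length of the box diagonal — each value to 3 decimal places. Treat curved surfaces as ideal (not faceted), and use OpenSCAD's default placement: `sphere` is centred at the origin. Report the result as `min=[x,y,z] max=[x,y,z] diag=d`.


min=[-26.700,-29.500,-20.600] max=[4.500,1.700,10.600] diag=54.040

A = translate([-11.1, -13.9, -5]) sphere(r=7.4) → bbox [-18.5,-21.3,-12.4] .. [-3.7,-6.5,2.4]
B = sphere(r=8.2) → bbox [-8.2,-8.2,-8.2] .. [8.2,8.2,8.2]
lo = A.lo+B.lo = [-18.5-8.2, -21.3-8.2, -12.4-8.2] = [-26.700,-29.500,-20.600]
hi = A.hi+B.hi = [-3.7+8.2, -6.5+8.2, 2.4+8.2] = [4.500,1.700,10.600]
diag = √(31.2²+31.2²+31.2²) = √2920.32 = 54.040


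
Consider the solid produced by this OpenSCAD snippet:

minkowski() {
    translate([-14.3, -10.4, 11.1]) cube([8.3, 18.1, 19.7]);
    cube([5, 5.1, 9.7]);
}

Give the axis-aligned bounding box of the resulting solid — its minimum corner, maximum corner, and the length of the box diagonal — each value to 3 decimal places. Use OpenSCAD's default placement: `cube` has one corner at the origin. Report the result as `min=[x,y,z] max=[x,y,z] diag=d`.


A = translate([-14.3, -10.4, 11.1]) cube([8.3, 18.1, 19.7]) → bbox [-14.3,-10.4,11.1] .. [-6,7.7,30.8]
B = cube([5, 5.1, 9.7]) → bbox [0,0,0] .. [5,5.1,9.7]
lo = A.lo+B.lo = [-14.3+0, -10.4+0, 11.1+0] = [-14.300,-10.400,11.100]
hi = A.hi+B.hi = [-6+5, 7.7+5.1, 30.8+9.7] = [-1.000,12.800,40.500]
diag = √(13.3²+23.2²+29.4²) = √1579.49 = 39.743

min=[-14.300,-10.400,11.100] max=[-1.000,12.800,40.500] diag=39.743


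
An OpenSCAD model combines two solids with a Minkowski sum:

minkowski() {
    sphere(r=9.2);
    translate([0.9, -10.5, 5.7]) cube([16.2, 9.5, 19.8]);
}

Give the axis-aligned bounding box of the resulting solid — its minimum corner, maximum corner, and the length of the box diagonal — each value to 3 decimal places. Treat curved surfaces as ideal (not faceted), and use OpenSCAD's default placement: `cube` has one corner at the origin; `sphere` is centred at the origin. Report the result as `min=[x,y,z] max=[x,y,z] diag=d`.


A = translate([0.9, -10.5, 5.7]) cube([16.2, 9.5, 19.8]) → bbox [0.9,-10.5,5.7] .. [17.1,-1,25.5]
B = sphere(r=9.2) → bbox [-9.2,-9.2,-9.2] .. [9.2,9.2,9.2]
lo = A.lo+B.lo = [0.9-9.2, -10.5-9.2, 5.7-9.2] = [-8.300,-19.700,-3.500]
hi = A.hi+B.hi = [17.1+9.2, -1+9.2, 25.5+9.2] = [26.300,8.200,34.700]
diag = √(34.6²+27.9²+38.2²) = √3434.81 = 58.607

min=[-8.300,-19.700,-3.500] max=[26.300,8.200,34.700] diag=58.607


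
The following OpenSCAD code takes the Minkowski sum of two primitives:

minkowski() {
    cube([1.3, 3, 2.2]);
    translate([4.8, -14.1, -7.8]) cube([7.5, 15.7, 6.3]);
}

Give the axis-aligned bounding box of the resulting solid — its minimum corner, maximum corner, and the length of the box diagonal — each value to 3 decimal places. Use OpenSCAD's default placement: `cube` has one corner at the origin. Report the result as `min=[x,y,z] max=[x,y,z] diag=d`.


A = translate([4.8, -14.1, -7.8]) cube([7.5, 15.7, 6.3]) → bbox [4.8,-14.1,-7.8] .. [12.3,1.6,-1.5]
B = cube([1.3, 3, 2.2]) → bbox [0,0,0] .. [1.3,3,2.2]
lo = A.lo+B.lo = [4.8+0, -14.1+0, -7.8+0] = [4.800,-14.100,-7.800]
hi = A.hi+B.hi = [12.3+1.3, 1.6+3, -1.5+2.2] = [13.600,4.600,0.700]
diag = √(8.8²+18.7²+8.5²) = √499.38 = 22.347

min=[4.800,-14.100,-7.800] max=[13.600,4.600,0.700] diag=22.347


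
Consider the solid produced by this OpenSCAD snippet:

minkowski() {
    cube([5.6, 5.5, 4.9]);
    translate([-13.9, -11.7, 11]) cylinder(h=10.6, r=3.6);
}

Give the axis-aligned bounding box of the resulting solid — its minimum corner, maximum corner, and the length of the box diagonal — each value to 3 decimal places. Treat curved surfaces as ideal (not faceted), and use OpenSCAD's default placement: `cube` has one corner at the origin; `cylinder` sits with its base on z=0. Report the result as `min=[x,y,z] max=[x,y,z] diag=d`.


A = translate([-13.9, -11.7, 11]) cylinder(h=10.6, r=3.6) → bbox [-17.5,-15.3,11] .. [-10.3,-8.1,21.6]
B = cube([5.6, 5.5, 4.9]) → bbox [0,0,0] .. [5.6,5.5,4.9]
lo = A.lo+B.lo = [-17.5+0, -15.3+0, 11+0] = [-17.500,-15.300,11.000]
hi = A.hi+B.hi = [-10.3+5.6, -8.1+5.5, 21.6+4.9] = [-4.700,-2.600,26.500]
diag = √(12.8²+12.7²+15.5²) = √565.38 = 23.778

min=[-17.500,-15.300,11.000] max=[-4.700,-2.600,26.500] diag=23.778


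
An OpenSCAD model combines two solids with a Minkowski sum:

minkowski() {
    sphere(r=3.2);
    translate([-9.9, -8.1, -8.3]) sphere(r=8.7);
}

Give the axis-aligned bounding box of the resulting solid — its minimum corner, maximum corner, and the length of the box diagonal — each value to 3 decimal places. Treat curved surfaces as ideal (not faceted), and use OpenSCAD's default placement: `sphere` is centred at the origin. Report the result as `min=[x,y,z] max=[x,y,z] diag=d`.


A = translate([-9.9, -8.1, -8.3]) sphere(r=8.7) → bbox [-18.6,-16.8,-17] .. [-1.2,0.6,0.4]
B = sphere(r=3.2) → bbox [-3.2,-3.2,-3.2] .. [3.2,3.2,3.2]
lo = A.lo+B.lo = [-18.6-3.2, -16.8-3.2, -17-3.2] = [-21.800,-20.000,-20.200]
hi = A.hi+B.hi = [-1.2+3.2, 0.6+3.2, 0.4+3.2] = [2.000,3.800,3.600]
diag = √(23.8²+23.8²+23.8²) = √1699.32 = 41.223

min=[-21.800,-20.000,-20.200] max=[2.000,3.800,3.600] diag=41.223


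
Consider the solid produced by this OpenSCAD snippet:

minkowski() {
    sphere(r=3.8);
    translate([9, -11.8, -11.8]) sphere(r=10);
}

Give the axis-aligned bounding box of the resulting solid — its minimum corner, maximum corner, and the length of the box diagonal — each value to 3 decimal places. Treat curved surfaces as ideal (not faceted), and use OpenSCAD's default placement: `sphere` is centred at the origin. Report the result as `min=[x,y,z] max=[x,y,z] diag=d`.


min=[-4.800,-25.600,-25.600] max=[22.800,2.000,2.000] diag=47.805

A = translate([9, -11.8, -11.8]) sphere(r=10) → bbox [-1,-21.8,-21.8] .. [19,-1.8,-1.8]
B = sphere(r=3.8) → bbox [-3.8,-3.8,-3.8] .. [3.8,3.8,3.8]
lo = A.lo+B.lo = [-1-3.8, -21.8-3.8, -21.8-3.8] = [-4.800,-25.600,-25.600]
hi = A.hi+B.hi = [19+3.8, -1.8+3.8, -1.8+3.8] = [22.800,2.000,2.000]
diag = √(27.6²+27.6²+27.6²) = √2285.28 = 47.805


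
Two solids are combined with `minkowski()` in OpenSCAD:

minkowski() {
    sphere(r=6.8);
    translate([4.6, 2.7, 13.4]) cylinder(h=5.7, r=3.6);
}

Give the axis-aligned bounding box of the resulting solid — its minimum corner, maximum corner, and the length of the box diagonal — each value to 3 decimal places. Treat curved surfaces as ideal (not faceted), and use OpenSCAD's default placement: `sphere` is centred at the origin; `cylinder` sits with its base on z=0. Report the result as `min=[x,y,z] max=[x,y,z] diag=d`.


min=[-5.800,-7.700,6.600] max=[15.000,13.100,25.900] diag=35.182

A = translate([4.6, 2.7, 13.4]) cylinder(h=5.7, r=3.6) → bbox [1,-0.9,13.4] .. [8.2,6.3,19.1]
B = sphere(r=6.8) → bbox [-6.8,-6.8,-6.8] .. [6.8,6.8,6.8]
lo = A.lo+B.lo = [1-6.8, -0.9-6.8, 13.4-6.8] = [-5.800,-7.700,6.600]
hi = A.hi+B.hi = [8.2+6.8, 6.3+6.8, 19.1+6.8] = [15.000,13.100,25.900]
diag = √(20.8²+20.8²+19.3²) = √1237.77 = 35.182


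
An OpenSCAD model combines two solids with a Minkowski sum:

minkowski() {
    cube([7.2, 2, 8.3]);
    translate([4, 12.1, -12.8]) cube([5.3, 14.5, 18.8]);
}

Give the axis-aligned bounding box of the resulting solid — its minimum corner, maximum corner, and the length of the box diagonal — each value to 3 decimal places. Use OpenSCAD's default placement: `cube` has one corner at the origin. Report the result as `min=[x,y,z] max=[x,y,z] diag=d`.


min=[4.000,12.100,-12.800] max=[16.500,28.600,14.300] diag=34.101

A = translate([4, 12.1, -12.8]) cube([5.3, 14.5, 18.8]) → bbox [4,12.1,-12.8] .. [9.3,26.6,6]
B = cube([7.2, 2, 8.3]) → bbox [0,0,0] .. [7.2,2,8.3]
lo = A.lo+B.lo = [4+0, 12.1+0, -12.8+0] = [4.000,12.100,-12.800]
hi = A.hi+B.hi = [9.3+7.2, 26.6+2, 6+8.3] = [16.500,28.600,14.300]
diag = √(12.5²+16.5²+27.1²) = √1162.91 = 34.101


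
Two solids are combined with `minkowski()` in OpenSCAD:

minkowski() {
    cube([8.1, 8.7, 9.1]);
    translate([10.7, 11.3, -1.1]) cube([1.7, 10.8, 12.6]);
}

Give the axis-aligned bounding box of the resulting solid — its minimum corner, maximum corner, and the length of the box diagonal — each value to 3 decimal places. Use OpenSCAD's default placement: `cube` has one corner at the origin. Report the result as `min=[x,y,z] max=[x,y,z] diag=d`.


min=[10.700,11.300,-1.100] max=[20.500,30.800,20.600] diag=30.776

A = translate([10.7, 11.3, -1.1]) cube([1.7, 10.8, 12.6]) → bbox [10.7,11.3,-1.1] .. [12.4,22.1,11.5]
B = cube([8.1, 8.7, 9.1]) → bbox [0,0,0] .. [8.1,8.7,9.1]
lo = A.lo+B.lo = [10.7+0, 11.3+0, -1.1+0] = [10.700,11.300,-1.100]
hi = A.hi+B.hi = [12.4+8.1, 22.1+8.7, 11.5+9.1] = [20.500,30.800,20.600]
diag = √(9.8²+19.5²+21.7²) = √947.18 = 30.776


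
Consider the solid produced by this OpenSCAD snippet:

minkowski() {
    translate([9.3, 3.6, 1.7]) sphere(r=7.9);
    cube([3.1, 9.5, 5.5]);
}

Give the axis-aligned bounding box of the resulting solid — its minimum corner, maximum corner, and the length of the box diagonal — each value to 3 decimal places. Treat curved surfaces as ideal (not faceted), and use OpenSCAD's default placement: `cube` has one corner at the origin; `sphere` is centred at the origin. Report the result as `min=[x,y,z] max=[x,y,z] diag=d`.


A = translate([9.3, 3.6, 1.7]) sphere(r=7.9) → bbox [1.4,-4.3,-6.2] .. [17.2,11.5,9.6]
B = cube([3.1, 9.5, 5.5]) → bbox [0,0,0] .. [3.1,9.5,5.5]
lo = A.lo+B.lo = [1.4+0, -4.3+0, -6.2+0] = [1.400,-4.300,-6.200]
hi = A.hi+B.hi = [17.2+3.1, 11.5+9.5, 9.6+5.5] = [20.300,21.000,15.100]
diag = √(18.9²+25.3²+21.3²) = √1450.99 = 38.092

min=[1.400,-4.300,-6.200] max=[20.300,21.000,15.100] diag=38.092


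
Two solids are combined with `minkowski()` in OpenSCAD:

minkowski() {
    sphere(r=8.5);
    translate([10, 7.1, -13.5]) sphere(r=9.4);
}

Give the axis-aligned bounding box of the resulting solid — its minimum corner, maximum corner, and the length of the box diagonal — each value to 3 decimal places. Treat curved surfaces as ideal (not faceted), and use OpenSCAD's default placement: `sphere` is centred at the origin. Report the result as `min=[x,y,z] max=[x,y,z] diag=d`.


A = translate([10, 7.1, -13.5]) sphere(r=9.4) → bbox [0.6,-2.3,-22.9] .. [19.4,16.5,-4.1]
B = sphere(r=8.5) → bbox [-8.5,-8.5,-8.5] .. [8.5,8.5,8.5]
lo = A.lo+B.lo = [0.6-8.5, -2.3-8.5, -22.9-8.5] = [-7.900,-10.800,-31.400]
hi = A.hi+B.hi = [19.4+8.5, 16.5+8.5, -4.1+8.5] = [27.900,25.000,4.400]
diag = √(35.8²+35.8²+35.8²) = √3844.92 = 62.007

min=[-7.900,-10.800,-31.400] max=[27.900,25.000,4.400] diag=62.007


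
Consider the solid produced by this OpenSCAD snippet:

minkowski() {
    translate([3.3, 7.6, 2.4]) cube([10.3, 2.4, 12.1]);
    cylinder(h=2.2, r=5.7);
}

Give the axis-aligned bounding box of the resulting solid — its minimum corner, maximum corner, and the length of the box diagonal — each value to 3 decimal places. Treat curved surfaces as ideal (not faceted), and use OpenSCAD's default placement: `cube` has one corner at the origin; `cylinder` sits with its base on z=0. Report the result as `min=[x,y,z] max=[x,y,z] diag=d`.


A = translate([3.3, 7.6, 2.4]) cube([10.3, 2.4, 12.1]) → bbox [3.3,7.6,2.4] .. [13.6,10,14.5]
B = cylinder(h=2.2, r=5.7) → bbox [-5.7,-5.7,0] .. [5.7,5.7,2.2]
lo = A.lo+B.lo = [3.3-5.7, 7.6-5.7, 2.4+0] = [-2.400,1.900,2.400]
hi = A.hi+B.hi = [13.6+5.7, 10+5.7, 14.5+2.2] = [19.300,15.700,16.700]
diag = √(21.7²+13.8²+14.3²) = √865.82 = 29.425

min=[-2.400,1.900,2.400] max=[19.300,15.700,16.700] diag=29.425


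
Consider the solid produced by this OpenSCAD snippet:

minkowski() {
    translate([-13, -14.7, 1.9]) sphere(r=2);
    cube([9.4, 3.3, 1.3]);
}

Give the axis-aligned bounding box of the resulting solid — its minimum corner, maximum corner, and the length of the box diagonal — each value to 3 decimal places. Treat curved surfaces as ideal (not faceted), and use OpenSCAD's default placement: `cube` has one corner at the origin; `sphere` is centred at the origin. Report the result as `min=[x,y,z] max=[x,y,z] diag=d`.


A = translate([-13, -14.7, 1.9]) sphere(r=2) → bbox [-15,-16.7,-0.1] .. [-11,-12.7,3.9]
B = cube([9.4, 3.3, 1.3]) → bbox [0,0,0] .. [9.4,3.3,1.3]
lo = A.lo+B.lo = [-15+0, -16.7+0, -0.1+0] = [-15.000,-16.700,-0.100]
hi = A.hi+B.hi = [-11+9.4, -12.7+3.3, 3.9+1.3] = [-1.600,-9.400,5.200]
diag = √(13.4²+7.3²+5.3²) = √260.94 = 16.154

min=[-15.000,-16.700,-0.100] max=[-1.600,-9.400,5.200] diag=16.154


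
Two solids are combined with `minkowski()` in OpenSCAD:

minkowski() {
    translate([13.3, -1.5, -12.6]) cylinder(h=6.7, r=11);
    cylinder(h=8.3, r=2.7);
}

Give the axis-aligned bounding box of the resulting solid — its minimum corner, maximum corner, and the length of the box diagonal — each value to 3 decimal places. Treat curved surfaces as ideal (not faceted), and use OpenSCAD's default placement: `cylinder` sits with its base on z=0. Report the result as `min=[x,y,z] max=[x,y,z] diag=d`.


A = translate([13.3, -1.5, -12.6]) cylinder(h=6.7, r=11) → bbox [2.3,-12.5,-12.6] .. [24.3,9.5,-5.9]
B = cylinder(h=8.3, r=2.7) → bbox [-2.7,-2.7,0] .. [2.7,2.7,8.3]
lo = A.lo+B.lo = [2.3-2.7, -12.5-2.7, -12.6+0] = [-0.400,-15.200,-12.600]
hi = A.hi+B.hi = [24.3+2.7, 9.5+2.7, -5.9+8.3] = [27.000,12.200,2.400]
diag = √(27.4²+27.4²+15²) = √1726.52 = 41.551

min=[-0.400,-15.200,-12.600] max=[27.000,12.200,2.400] diag=41.551


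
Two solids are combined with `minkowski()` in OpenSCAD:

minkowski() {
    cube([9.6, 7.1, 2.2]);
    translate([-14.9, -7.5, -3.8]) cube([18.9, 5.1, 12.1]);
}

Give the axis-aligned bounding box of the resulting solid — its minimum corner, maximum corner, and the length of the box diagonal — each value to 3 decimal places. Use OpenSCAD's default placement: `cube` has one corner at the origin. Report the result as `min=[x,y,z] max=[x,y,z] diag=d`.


min=[-14.900,-7.500,-3.800] max=[13.600,4.700,10.500] diag=34.141

A = translate([-14.9, -7.5, -3.8]) cube([18.9, 5.1, 12.1]) → bbox [-14.9,-7.5,-3.8] .. [4,-2.4,8.3]
B = cube([9.6, 7.1, 2.2]) → bbox [0,0,0] .. [9.6,7.1,2.2]
lo = A.lo+B.lo = [-14.9+0, -7.5+0, -3.8+0] = [-14.900,-7.500,-3.800]
hi = A.hi+B.hi = [4+9.6, -2.4+7.1, 8.3+2.2] = [13.600,4.700,10.500]
diag = √(28.5²+12.2²+14.3²) = √1165.58 = 34.141


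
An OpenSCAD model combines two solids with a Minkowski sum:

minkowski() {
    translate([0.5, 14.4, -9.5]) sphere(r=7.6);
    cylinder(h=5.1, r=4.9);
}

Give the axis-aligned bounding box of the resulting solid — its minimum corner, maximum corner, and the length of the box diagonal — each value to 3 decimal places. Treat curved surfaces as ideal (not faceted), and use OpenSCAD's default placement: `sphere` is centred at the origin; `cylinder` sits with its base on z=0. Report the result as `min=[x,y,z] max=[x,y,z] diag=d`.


A = translate([0.5, 14.4, -9.5]) sphere(r=7.6) → bbox [-7.1,6.8,-17.1] .. [8.1,22,-1.9]
B = cylinder(h=5.1, r=4.9) → bbox [-4.9,-4.9,0] .. [4.9,4.9,5.1]
lo = A.lo+B.lo = [-7.1-4.9, 6.8-4.9, -17.1+0] = [-12.000,1.900,-17.100]
hi = A.hi+B.hi = [8.1+4.9, 22+4.9, -1.9+5.1] = [13.000,26.900,3.200]
diag = √(25²+25²+20.3²) = √1662.09 = 40.769

min=[-12.000,1.900,-17.100] max=[13.000,26.900,3.200] diag=40.769


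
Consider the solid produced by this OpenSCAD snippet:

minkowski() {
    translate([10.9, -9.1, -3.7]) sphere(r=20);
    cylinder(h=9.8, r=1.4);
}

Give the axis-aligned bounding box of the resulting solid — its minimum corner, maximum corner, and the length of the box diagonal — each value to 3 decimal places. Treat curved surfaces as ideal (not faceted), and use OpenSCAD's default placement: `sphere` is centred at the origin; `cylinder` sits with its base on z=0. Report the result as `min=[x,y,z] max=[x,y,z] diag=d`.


min=[-10.500,-30.500,-23.700] max=[32.300,12.300,26.100] diag=78.382

A = translate([10.9, -9.1, -3.7]) sphere(r=20) → bbox [-9.1,-29.1,-23.7] .. [30.9,10.9,16.3]
B = cylinder(h=9.8, r=1.4) → bbox [-1.4,-1.4,0] .. [1.4,1.4,9.8]
lo = A.lo+B.lo = [-9.1-1.4, -29.1-1.4, -23.7+0] = [-10.500,-30.500,-23.700]
hi = A.hi+B.hi = [30.9+1.4, 10.9+1.4, 16.3+9.8] = [32.300,12.300,26.100]
diag = √(42.8²+42.8²+49.8²) = √6143.72 = 78.382


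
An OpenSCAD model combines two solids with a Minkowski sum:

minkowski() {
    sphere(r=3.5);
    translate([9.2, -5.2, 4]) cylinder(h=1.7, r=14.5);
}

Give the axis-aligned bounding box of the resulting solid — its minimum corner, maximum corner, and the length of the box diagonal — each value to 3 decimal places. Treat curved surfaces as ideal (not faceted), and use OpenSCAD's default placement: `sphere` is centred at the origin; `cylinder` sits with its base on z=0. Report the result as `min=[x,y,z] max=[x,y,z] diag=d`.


A = translate([9.2, -5.2, 4]) cylinder(h=1.7, r=14.5) → bbox [-5.3,-19.7,4] .. [23.7,9.3,5.7]
B = sphere(r=3.5) → bbox [-3.5,-3.5,-3.5] .. [3.5,3.5,3.5]
lo = A.lo+B.lo = [-5.3-3.5, -19.7-3.5, 4-3.5] = [-8.800,-23.200,0.500]
hi = A.hi+B.hi = [23.7+3.5, 9.3+3.5, 5.7+3.5] = [27.200,12.800,9.200]
diag = √(36²+36²+8.7²) = √2667.69 = 51.650

min=[-8.800,-23.200,0.500] max=[27.200,12.800,9.200] diag=51.650


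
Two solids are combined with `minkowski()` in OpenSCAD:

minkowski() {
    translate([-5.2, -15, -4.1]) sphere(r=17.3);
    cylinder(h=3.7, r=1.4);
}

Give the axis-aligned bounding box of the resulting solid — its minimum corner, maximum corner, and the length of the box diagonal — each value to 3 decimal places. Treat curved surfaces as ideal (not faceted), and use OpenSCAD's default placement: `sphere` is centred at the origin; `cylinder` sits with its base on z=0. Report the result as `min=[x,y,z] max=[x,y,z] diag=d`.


A = translate([-5.2, -15, -4.1]) sphere(r=17.3) → bbox [-22.5,-32.3,-21.4] .. [12.1,2.3,13.2]
B = cylinder(h=3.7, r=1.4) → bbox [-1.4,-1.4,0] .. [1.4,1.4,3.7]
lo = A.lo+B.lo = [-22.5-1.4, -32.3-1.4, -21.4+0] = [-23.900,-33.700,-21.400]
hi = A.hi+B.hi = [12.1+1.4, 2.3+1.4, 13.2+3.7] = [13.500,3.700,16.900]
diag = √(37.4²+37.4²+38.3²) = √4264.41 = 65.302

min=[-23.900,-33.700,-21.400] max=[13.500,3.700,16.900] diag=65.302


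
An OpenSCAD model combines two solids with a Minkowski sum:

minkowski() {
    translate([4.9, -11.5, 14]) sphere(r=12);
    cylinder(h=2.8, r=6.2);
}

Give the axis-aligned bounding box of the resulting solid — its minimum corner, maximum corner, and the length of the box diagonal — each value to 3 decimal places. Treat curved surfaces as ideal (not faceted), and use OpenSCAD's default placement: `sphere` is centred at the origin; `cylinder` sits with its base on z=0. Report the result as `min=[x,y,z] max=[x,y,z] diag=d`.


A = translate([4.9, -11.5, 14]) sphere(r=12) → bbox [-7.1,-23.5,2] .. [16.9,0.5,26]
B = cylinder(h=2.8, r=6.2) → bbox [-6.2,-6.2,0] .. [6.2,6.2,2.8]
lo = A.lo+B.lo = [-7.1-6.2, -23.5-6.2, 2+0] = [-13.300,-29.700,2.000]
hi = A.hi+B.hi = [16.9+6.2, 0.5+6.2, 26+2.8] = [23.100,6.700,28.800]
diag = √(36.4²+36.4²+26.8²) = √3368.16 = 58.036

min=[-13.300,-29.700,2.000] max=[23.100,6.700,28.800] diag=58.036


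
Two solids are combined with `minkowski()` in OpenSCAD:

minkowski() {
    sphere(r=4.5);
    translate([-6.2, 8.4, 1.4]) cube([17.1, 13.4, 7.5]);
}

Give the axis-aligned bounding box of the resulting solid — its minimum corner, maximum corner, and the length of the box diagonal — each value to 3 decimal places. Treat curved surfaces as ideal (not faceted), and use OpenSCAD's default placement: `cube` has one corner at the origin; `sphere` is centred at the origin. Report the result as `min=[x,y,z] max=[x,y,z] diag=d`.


min=[-10.700,3.900,-3.100] max=[15.400,26.300,13.400] diag=38.147

A = translate([-6.2, 8.4, 1.4]) cube([17.1, 13.4, 7.5]) → bbox [-6.2,8.4,1.4] .. [10.9,21.8,8.9]
B = sphere(r=4.5) → bbox [-4.5,-4.5,-4.5] .. [4.5,4.5,4.5]
lo = A.lo+B.lo = [-6.2-4.5, 8.4-4.5, 1.4-4.5] = [-10.700,3.900,-3.100]
hi = A.hi+B.hi = [10.9+4.5, 21.8+4.5, 8.9+4.5] = [15.400,26.300,13.400]
diag = √(26.1²+22.4²+16.5²) = √1455.22 = 38.147


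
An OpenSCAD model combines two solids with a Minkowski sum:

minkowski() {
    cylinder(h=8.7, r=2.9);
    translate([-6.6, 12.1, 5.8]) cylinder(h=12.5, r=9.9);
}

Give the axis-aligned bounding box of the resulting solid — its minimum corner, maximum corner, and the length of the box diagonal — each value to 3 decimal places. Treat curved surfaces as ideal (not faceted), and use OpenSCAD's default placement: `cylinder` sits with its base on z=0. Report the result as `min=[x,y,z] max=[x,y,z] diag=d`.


min=[-19.400,-0.700,5.800] max=[6.200,24.900,27.000] diag=41.954

A = translate([-6.6, 12.1, 5.8]) cylinder(h=12.5, r=9.9) → bbox [-16.5,2.2,5.8] .. [3.3,22,18.3]
B = cylinder(h=8.7, r=2.9) → bbox [-2.9,-2.9,0] .. [2.9,2.9,8.7]
lo = A.lo+B.lo = [-16.5-2.9, 2.2-2.9, 5.8+0] = [-19.400,-0.700,5.800]
hi = A.hi+B.hi = [3.3+2.9, 22+2.9, 18.3+8.7] = [6.200,24.900,27.000]
diag = √(25.6²+25.6²+21.2²) = √1760.16 = 41.954


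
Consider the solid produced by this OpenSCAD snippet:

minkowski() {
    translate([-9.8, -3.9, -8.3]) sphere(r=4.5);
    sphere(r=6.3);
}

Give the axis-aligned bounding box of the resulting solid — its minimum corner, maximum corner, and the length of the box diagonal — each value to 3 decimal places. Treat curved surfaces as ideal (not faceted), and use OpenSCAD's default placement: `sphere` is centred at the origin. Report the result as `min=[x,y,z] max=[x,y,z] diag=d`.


min=[-20.600,-14.700,-19.100] max=[1.000,6.900,2.500] diag=37.412

A = translate([-9.8, -3.9, -8.3]) sphere(r=4.5) → bbox [-14.3,-8.4,-12.8] .. [-5.3,0.6,-3.8]
B = sphere(r=6.3) → bbox [-6.3,-6.3,-6.3] .. [6.3,6.3,6.3]
lo = A.lo+B.lo = [-14.3-6.3, -8.4-6.3, -12.8-6.3] = [-20.600,-14.700,-19.100]
hi = A.hi+B.hi = [-5.3+6.3, 0.6+6.3, -3.8+6.3] = [1.000,6.900,2.500]
diag = √(21.6²+21.6²+21.6²) = √1399.68 = 37.412


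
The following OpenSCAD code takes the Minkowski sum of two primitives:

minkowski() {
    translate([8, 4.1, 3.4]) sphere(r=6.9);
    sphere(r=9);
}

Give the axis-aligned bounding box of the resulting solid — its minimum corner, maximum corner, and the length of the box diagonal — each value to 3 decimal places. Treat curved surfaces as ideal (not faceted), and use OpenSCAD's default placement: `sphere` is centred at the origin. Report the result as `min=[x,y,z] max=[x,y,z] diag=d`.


A = translate([8, 4.1, 3.4]) sphere(r=6.9) → bbox [1.1,-2.8,-3.5] .. [14.9,11,10.3]
B = sphere(r=9) → bbox [-9,-9,-9] .. [9,9,9]
lo = A.lo+B.lo = [1.1-9, -2.8-9, -3.5-9] = [-7.900,-11.800,-12.500]
hi = A.hi+B.hi = [14.9+9, 11+9, 10.3+9] = [23.900,20.000,19.300]
diag = √(31.8²+31.8²+31.8²) = √3033.72 = 55.079

min=[-7.900,-11.800,-12.500] max=[23.900,20.000,19.300] diag=55.079


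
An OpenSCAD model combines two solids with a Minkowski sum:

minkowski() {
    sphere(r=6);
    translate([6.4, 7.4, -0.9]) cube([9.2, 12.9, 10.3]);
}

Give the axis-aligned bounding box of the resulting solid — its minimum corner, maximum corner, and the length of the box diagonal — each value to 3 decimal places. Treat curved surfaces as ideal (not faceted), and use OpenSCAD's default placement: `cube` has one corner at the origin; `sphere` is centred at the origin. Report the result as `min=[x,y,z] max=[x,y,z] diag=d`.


min=[0.400,1.400,-6.900] max=[21.600,26.300,15.400] diag=39.582

A = translate([6.4, 7.4, -0.9]) cube([9.2, 12.9, 10.3]) → bbox [6.4,7.4,-0.9] .. [15.6,20.3,9.4]
B = sphere(r=6) → bbox [-6,-6,-6] .. [6,6,6]
lo = A.lo+B.lo = [6.4-6, 7.4-6, -0.9-6] = [0.400,1.400,-6.900]
hi = A.hi+B.hi = [15.6+6, 20.3+6, 9.4+6] = [21.600,26.300,15.400]
diag = √(21.2²+24.9²+22.3²) = √1566.74 = 39.582


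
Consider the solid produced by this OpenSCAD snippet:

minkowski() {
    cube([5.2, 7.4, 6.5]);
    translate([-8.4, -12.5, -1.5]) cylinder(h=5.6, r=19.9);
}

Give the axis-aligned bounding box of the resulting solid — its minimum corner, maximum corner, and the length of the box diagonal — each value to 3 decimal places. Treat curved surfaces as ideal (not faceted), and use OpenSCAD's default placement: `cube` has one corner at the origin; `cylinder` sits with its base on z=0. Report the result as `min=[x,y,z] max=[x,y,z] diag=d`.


A = translate([-8.4, -12.5, -1.5]) cylinder(h=5.6, r=19.9) → bbox [-28.3,-32.4,-1.5] .. [11.5,7.4,4.1]
B = cube([5.2, 7.4, 6.5]) → bbox [0,0,0] .. [5.2,7.4,6.5]
lo = A.lo+B.lo = [-28.3+0, -32.4+0, -1.5+0] = [-28.300,-32.400,-1.500]
hi = A.hi+B.hi = [11.5+5.2, 7.4+7.4, 4.1+6.5] = [16.700,14.800,10.600]
diag = √(45²+47.2²+12.1²) = √4399.25 = 66.327

min=[-28.300,-32.400,-1.500] max=[16.700,14.800,10.600] diag=66.327


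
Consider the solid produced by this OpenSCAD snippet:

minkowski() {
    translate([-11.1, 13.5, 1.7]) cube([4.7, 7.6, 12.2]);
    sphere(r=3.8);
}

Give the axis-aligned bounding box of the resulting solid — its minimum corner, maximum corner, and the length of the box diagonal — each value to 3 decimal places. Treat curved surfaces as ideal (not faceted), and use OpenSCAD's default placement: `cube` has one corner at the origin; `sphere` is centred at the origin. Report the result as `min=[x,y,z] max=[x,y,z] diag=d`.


min=[-14.900,9.700,-2.100] max=[-2.600,24.900,17.700] diag=27.828

A = translate([-11.1, 13.5, 1.7]) cube([4.7, 7.6, 12.2]) → bbox [-11.1,13.5,1.7] .. [-6.4,21.1,13.9]
B = sphere(r=3.8) → bbox [-3.8,-3.8,-3.8] .. [3.8,3.8,3.8]
lo = A.lo+B.lo = [-11.1-3.8, 13.5-3.8, 1.7-3.8] = [-14.900,9.700,-2.100]
hi = A.hi+B.hi = [-6.4+3.8, 21.1+3.8, 13.9+3.8] = [-2.600,24.900,17.700]
diag = √(12.3²+15.2²+19.8²) = √774.37 = 27.828


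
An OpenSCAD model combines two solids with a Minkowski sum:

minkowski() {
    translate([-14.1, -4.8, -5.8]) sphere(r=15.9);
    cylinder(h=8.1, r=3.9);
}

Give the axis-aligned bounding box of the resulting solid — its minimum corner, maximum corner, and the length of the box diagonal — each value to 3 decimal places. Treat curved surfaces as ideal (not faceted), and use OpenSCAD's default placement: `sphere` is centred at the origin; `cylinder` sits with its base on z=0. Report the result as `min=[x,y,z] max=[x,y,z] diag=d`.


A = translate([-14.1, -4.8, -5.8]) sphere(r=15.9) → bbox [-30,-20.7,-21.7] .. [1.8,11.1,10.1]
B = cylinder(h=8.1, r=3.9) → bbox [-3.9,-3.9,0] .. [3.9,3.9,8.1]
lo = A.lo+B.lo = [-30-3.9, -20.7-3.9, -21.7+0] = [-33.900,-24.600,-21.700]
hi = A.hi+B.hi = [1.8+3.9, 11.1+3.9, 10.1+8.1] = [5.700,15.000,18.200]
diag = √(39.6²+39.6²+39.9²) = √4728.33 = 68.763

min=[-33.900,-24.600,-21.700] max=[5.700,15.000,18.200] diag=68.763


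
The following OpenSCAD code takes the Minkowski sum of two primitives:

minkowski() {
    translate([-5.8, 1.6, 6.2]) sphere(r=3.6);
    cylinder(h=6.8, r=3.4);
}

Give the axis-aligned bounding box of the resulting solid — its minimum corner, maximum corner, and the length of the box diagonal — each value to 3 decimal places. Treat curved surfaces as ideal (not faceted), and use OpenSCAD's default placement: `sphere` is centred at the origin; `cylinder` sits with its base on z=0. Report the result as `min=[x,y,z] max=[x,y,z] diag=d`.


A = translate([-5.8, 1.6, 6.2]) sphere(r=3.6) → bbox [-9.4,-2,2.6] .. [-2.2,5.2,9.8]
B = cylinder(h=6.8, r=3.4) → bbox [-3.4,-3.4,0] .. [3.4,3.4,6.8]
lo = A.lo+B.lo = [-9.4-3.4, -2-3.4, 2.6+0] = [-12.800,-5.400,2.600]
hi = A.hi+B.hi = [-2.2+3.4, 5.2+3.4, 9.8+6.8] = [1.200,8.600,16.600]
diag = √(14²+14²+14²) = √588 = 24.249

min=[-12.800,-5.400,2.600] max=[1.200,8.600,16.600] diag=24.249


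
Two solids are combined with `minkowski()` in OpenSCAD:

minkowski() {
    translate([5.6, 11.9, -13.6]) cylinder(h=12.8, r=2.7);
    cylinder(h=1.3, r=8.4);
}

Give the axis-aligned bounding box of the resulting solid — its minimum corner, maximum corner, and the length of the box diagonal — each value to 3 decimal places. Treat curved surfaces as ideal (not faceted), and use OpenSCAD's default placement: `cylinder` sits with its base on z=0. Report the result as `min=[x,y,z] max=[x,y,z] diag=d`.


A = translate([5.6, 11.9, -13.6]) cylinder(h=12.8, r=2.7) → bbox [2.9,9.2,-13.6] .. [8.3,14.6,-0.8]
B = cylinder(h=1.3, r=8.4) → bbox [-8.4,-8.4,0] .. [8.4,8.4,1.3]
lo = A.lo+B.lo = [2.9-8.4, 9.2-8.4, -13.6+0] = [-5.500,0.800,-13.600]
hi = A.hi+B.hi = [8.3+8.4, 14.6+8.4, -0.8+1.3] = [16.700,23.000,0.500]
diag = √(22.2²+22.2²+14.1²) = √1184.49 = 34.416

min=[-5.500,0.800,-13.600] max=[16.700,23.000,0.500] diag=34.416


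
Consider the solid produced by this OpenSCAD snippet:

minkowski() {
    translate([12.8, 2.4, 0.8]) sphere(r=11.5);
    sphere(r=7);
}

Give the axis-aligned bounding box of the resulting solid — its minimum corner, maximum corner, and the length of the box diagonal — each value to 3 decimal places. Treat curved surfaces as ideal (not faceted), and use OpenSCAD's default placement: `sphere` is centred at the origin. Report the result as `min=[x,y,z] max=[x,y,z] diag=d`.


min=[-5.700,-16.100,-17.700] max=[31.300,20.900,19.300] diag=64.086

A = translate([12.8, 2.4, 0.8]) sphere(r=11.5) → bbox [1.3,-9.1,-10.7] .. [24.3,13.9,12.3]
B = sphere(r=7) → bbox [-7,-7,-7] .. [7,7,7]
lo = A.lo+B.lo = [1.3-7, -9.1-7, -10.7-7] = [-5.700,-16.100,-17.700]
hi = A.hi+B.hi = [24.3+7, 13.9+7, 12.3+7] = [31.300,20.900,19.300]
diag = √(37²+37²+37²) = √4107 = 64.086


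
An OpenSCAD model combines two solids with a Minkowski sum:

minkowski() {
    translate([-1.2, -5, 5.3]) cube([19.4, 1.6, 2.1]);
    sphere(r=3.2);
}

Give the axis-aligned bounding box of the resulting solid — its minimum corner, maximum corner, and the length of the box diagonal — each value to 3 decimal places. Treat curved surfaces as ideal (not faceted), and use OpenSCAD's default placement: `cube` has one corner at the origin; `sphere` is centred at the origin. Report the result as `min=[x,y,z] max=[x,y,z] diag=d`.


min=[-4.400,-8.200,2.100] max=[21.400,-0.200,10.600] diag=28.318

A = translate([-1.2, -5, 5.3]) cube([19.4, 1.6, 2.1]) → bbox [-1.2,-5,5.3] .. [18.2,-3.4,7.4]
B = sphere(r=3.2) → bbox [-3.2,-3.2,-3.2] .. [3.2,3.2,3.2]
lo = A.lo+B.lo = [-1.2-3.2, -5-3.2, 5.3-3.2] = [-4.400,-8.200,2.100]
hi = A.hi+B.hi = [18.2+3.2, -3.4+3.2, 7.4+3.2] = [21.400,-0.200,10.600]
diag = √(25.8²+8²+8.5²) = √801.89 = 28.318


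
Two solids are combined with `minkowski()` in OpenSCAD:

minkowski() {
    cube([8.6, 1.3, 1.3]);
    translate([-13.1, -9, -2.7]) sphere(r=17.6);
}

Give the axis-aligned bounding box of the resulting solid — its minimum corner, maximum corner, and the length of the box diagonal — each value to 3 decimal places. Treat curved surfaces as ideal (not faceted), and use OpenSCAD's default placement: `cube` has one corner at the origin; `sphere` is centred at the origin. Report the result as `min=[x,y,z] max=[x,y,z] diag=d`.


min=[-30.700,-26.600,-20.300] max=[13.100,9.900,16.200] diag=67.697

A = translate([-13.1, -9, -2.7]) sphere(r=17.6) → bbox [-30.7,-26.6,-20.3] .. [4.5,8.6,14.9]
B = cube([8.6, 1.3, 1.3]) → bbox [0,0,0] .. [8.6,1.3,1.3]
lo = A.lo+B.lo = [-30.7+0, -26.6+0, -20.3+0] = [-30.700,-26.600,-20.300]
hi = A.hi+B.hi = [4.5+8.6, 8.6+1.3, 14.9+1.3] = [13.100,9.900,16.200]
diag = √(43.8²+36.5²+36.5²) = √4582.94 = 67.697


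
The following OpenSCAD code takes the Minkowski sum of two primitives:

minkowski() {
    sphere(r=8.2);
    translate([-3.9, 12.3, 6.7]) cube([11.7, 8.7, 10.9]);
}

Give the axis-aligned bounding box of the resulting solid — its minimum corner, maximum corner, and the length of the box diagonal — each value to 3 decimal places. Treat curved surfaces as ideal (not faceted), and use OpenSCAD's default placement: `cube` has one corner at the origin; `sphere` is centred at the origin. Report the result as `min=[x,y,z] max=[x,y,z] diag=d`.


A = translate([-3.9, 12.3, 6.7]) cube([11.7, 8.7, 10.9]) → bbox [-3.9,12.3,6.7] .. [7.8,21,17.6]
B = sphere(r=8.2) → bbox [-8.2,-8.2,-8.2] .. [8.2,8.2,8.2]
lo = A.lo+B.lo = [-3.9-8.2, 12.3-8.2, 6.7-8.2] = [-12.100,4.100,-1.500]
hi = A.hi+B.hi = [7.8+8.2, 21+8.2, 17.6+8.2] = [16.000,29.200,25.800]
diag = √(28.1²+25.1²+27.3²) = √2164.91 = 46.529

min=[-12.100,4.100,-1.500] max=[16.000,29.200,25.800] diag=46.529


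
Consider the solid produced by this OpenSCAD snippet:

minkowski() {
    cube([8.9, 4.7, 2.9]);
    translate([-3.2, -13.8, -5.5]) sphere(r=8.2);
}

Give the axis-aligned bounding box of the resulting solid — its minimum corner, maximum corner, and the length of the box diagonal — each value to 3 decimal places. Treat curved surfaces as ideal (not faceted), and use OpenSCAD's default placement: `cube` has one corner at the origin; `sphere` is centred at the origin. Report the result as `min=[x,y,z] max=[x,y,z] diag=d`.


min=[-11.400,-22.000,-13.700] max=[13.900,-0.900,5.600] diag=38.181

A = translate([-3.2, -13.8, -5.5]) sphere(r=8.2) → bbox [-11.4,-22,-13.7] .. [5,-5.6,2.7]
B = cube([8.9, 4.7, 2.9]) → bbox [0,0,0] .. [8.9,4.7,2.9]
lo = A.lo+B.lo = [-11.4+0, -22+0, -13.7+0] = [-11.400,-22.000,-13.700]
hi = A.hi+B.hi = [5+8.9, -5.6+4.7, 2.7+2.9] = [13.900,-0.900,5.600]
diag = √(25.3²+21.1²+19.3²) = √1457.79 = 38.181


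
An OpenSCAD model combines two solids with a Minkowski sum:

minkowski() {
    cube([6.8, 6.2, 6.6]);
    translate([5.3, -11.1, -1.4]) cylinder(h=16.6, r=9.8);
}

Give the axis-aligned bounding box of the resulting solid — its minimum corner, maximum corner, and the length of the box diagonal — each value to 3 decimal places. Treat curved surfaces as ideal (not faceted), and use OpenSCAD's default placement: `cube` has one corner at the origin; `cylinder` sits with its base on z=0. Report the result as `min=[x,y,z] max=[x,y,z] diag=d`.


min=[-4.500,-20.900,-1.400] max=[21.900,4.900,21.800] diag=43.599

A = translate([5.3, -11.1, -1.4]) cylinder(h=16.6, r=9.8) → bbox [-4.5,-20.9,-1.4] .. [15.1,-1.3,15.2]
B = cube([6.8, 6.2, 6.6]) → bbox [0,0,0] .. [6.8,6.2,6.6]
lo = A.lo+B.lo = [-4.5+0, -20.9+0, -1.4+0] = [-4.500,-20.900,-1.400]
hi = A.hi+B.hi = [15.1+6.8, -1.3+6.2, 15.2+6.6] = [21.900,4.900,21.800]
diag = √(26.4²+25.8²+23.2²) = √1900.84 = 43.599


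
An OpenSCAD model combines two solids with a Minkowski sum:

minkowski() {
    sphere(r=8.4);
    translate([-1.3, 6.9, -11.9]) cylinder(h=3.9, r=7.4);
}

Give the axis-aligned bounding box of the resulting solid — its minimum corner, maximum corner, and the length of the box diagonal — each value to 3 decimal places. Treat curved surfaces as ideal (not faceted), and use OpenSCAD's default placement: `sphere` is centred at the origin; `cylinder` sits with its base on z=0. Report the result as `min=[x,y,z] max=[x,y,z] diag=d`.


A = translate([-1.3, 6.9, -11.9]) cylinder(h=3.9, r=7.4) → bbox [-8.7,-0.5,-11.9] .. [6.1,14.3,-8]
B = sphere(r=8.4) → bbox [-8.4,-8.4,-8.4] .. [8.4,8.4,8.4]
lo = A.lo+B.lo = [-8.7-8.4, -0.5-8.4, -11.9-8.4] = [-17.100,-8.900,-20.300]
hi = A.hi+B.hi = [6.1+8.4, 14.3+8.4, -8+8.4] = [14.500,22.700,0.400]
diag = √(31.6²+31.6²+20.7²) = √2425.61 = 49.250

min=[-17.100,-8.900,-20.300] max=[14.500,22.700,0.400] diag=49.250


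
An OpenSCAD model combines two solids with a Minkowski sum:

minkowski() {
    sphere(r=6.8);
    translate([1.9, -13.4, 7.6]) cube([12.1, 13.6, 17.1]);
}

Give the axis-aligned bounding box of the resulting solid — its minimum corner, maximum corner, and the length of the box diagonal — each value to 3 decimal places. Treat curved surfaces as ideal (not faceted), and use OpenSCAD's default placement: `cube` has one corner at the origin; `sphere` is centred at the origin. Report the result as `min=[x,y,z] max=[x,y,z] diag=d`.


min=[-4.900,-20.200,0.800] max=[20.800,7.000,31.500] diag=48.403

A = translate([1.9, -13.4, 7.6]) cube([12.1, 13.6, 17.1]) → bbox [1.9,-13.4,7.6] .. [14,0.2,24.7]
B = sphere(r=6.8) → bbox [-6.8,-6.8,-6.8] .. [6.8,6.8,6.8]
lo = A.lo+B.lo = [1.9-6.8, -13.4-6.8, 7.6-6.8] = [-4.900,-20.200,0.800]
hi = A.hi+B.hi = [14+6.8, 0.2+6.8, 24.7+6.8] = [20.800,7.000,31.500]
diag = √(25.7²+27.2²+30.7²) = √2342.82 = 48.403


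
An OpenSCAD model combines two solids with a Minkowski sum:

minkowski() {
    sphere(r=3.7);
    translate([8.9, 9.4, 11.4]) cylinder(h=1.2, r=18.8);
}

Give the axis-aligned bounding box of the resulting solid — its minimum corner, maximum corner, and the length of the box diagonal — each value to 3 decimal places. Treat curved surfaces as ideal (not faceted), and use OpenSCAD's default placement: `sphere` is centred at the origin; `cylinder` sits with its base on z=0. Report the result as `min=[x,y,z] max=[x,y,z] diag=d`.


min=[-13.600,-13.100,7.700] max=[31.400,31.900,16.300] diag=64.218

A = translate([8.9, 9.4, 11.4]) cylinder(h=1.2, r=18.8) → bbox [-9.9,-9.4,11.4] .. [27.7,28.2,12.6]
B = sphere(r=3.7) → bbox [-3.7,-3.7,-3.7] .. [3.7,3.7,3.7]
lo = A.lo+B.lo = [-9.9-3.7, -9.4-3.7, 11.4-3.7] = [-13.600,-13.100,7.700]
hi = A.hi+B.hi = [27.7+3.7, 28.2+3.7, 12.6+3.7] = [31.400,31.900,16.300]
diag = √(45²+45²+8.6²) = √4123.96 = 64.218
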